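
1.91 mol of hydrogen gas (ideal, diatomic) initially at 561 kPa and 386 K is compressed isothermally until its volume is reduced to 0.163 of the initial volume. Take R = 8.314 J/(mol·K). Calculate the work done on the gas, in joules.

11100 J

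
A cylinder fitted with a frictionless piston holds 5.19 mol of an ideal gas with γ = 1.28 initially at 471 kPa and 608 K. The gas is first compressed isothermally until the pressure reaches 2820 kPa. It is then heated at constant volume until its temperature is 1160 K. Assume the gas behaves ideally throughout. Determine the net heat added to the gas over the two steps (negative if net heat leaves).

38100 J

V₁ = nRT₁/P₁ = 5.19×8.314×608/471 = 55.7 L.
Step 1 — Isothermal: T stays 608 K; PV = const ⇒ V₂ = 9.30 L, P₂ = 2820 kPa.
ΔU = 0 (ideal gas, T constant).
W = nRT ln(V₂/V₁) = 5.19×8.314×608×ln(0.167) = -47000 J.
Q = ΔU + W = -47000 J.
State after step 1: P = 2820 kPa, V = 9.30 L, T = 608 K.
Step 2 — Isochoric: V stays 9.30 L; P/T = const ⇒ T₂ = 1160 K, P₂ = 5380 kPa.
W = 0 (no volume change).
ΔU = nCvΔT = 5.19×29.7×(1160−608) = 85100 J.
Q = ΔU = 85100 J.
Net over both steps: W = -47000 J, Q = 38100 J, ΔU = 85100 J.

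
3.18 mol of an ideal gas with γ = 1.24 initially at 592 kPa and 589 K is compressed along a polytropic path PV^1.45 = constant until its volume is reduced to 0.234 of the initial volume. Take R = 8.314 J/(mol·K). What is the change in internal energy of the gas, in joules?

59900 J

V₁ = nRT₁/P₁ = 3.18×8.314×589/592 = 26.3 L.
Polytropic n=1.45: T₂ = T₁(V₁/V₂)^(n−1) = 589×(4.27)^0.45 = 1130 K; P₂ = P₁(V₁/V₂)^n = 4860 kPa.
For an ideal gas ΔU = nCvΔT with Cv = R/(γ−1) = 34.6 J/(mol·K).
ΔU = 3.18×34.6×(1130−589) = 59900 J.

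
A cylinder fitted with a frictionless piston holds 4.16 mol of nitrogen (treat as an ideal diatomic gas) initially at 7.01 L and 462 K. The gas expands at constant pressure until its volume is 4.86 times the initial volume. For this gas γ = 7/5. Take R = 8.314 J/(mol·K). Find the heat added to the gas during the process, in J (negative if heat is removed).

P₁ = nRT₁/V₁ = 4.16×8.314×462/7.01 = 2280 kPa.
Isobaric: P stays 2280 kPa; V/T = const ⇒ T₂ = 2250 K, V₂ = 34.1 L.
W = PΔV = 2280×(34.1−7.01) kPa·L = 61700 J.
ΔU = nCvΔT = 4.16×20.8×(2250−462) = 154000 J.
Q = ΔU + W = nCpΔT = 216000 J.

216000 J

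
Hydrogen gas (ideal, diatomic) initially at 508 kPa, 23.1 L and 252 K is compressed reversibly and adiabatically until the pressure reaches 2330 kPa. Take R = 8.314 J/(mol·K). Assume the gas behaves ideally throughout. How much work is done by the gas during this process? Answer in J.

-16000 J

n = P₁V₁/(RT₁) = 508×23.1/(8.314×252) = 5.60 mol.
Adiabatic: T₂/T₁ = (P₂/P₁)^((γ−1)/γ) ⇒ T₂ = 252×(4.59)^0.286 = 389 K; V₂ = 7.78 L.
ΔU = nCvΔT = 5.60×20.8×(389−252) = 16000 J.
Q = 0 for an adiabatic process, so W = −ΔU = -16000 J.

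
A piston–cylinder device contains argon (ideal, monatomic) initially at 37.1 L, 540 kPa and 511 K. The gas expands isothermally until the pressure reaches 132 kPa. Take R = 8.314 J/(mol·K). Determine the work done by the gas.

n = P₁V₁/(RT₁) = 540×37.1/(8.314×511) = 4.72 mol.
Isothermal: T stays 511 K; PV = const ⇒ V₂ = 152 L, P₂ = 132 kPa.
W = nRT ln(V₂/V₁) = 4.72×8.314×511×ln(4.09) = 28200 J.

28200 J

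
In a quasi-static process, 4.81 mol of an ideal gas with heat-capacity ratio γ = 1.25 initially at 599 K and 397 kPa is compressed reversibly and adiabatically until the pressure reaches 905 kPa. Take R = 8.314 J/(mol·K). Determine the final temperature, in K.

706 K

V₁ = nRT₁/P₁ = 4.81×8.314×599/397 = 60.3 L.
Adiabatic: T₂/T₁ = (P₂/P₁)^((γ−1)/γ) ⇒ T₂ = 599×(2.28)^0.200 = 706 K; V₂ = 31.2 L.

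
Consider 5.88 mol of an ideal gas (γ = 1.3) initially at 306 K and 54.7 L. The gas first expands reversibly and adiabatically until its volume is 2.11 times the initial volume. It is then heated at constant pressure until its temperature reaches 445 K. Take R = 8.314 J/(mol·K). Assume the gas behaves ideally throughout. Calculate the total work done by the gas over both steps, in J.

19800 J

P₁ = nRT₁/V₁ = 5.88×8.314×306/54.7 = 273 kPa.
Step 1 — Adiabatic: TV^(γ−1) = const ⇒ T₂ = 306×(0.474)^0.300 = 245 K; PV^γ = const ⇒ P₂ = 104 kPa.
ΔU = nCvΔT = 5.88×27.7×(245−306) = -10000 J.
Q = 0 for an adiabatic process, so W = −ΔU = 10000 J.
State after step 1: P = 104 kPa, V = 115 L, T = 245 K.
Step 2 — Isobaric: P stays 104 kPa; V/T = const ⇒ T₂ = 445 K, V₂ = 210 L.
W = PΔV = 104×(210−115) kPa·L = 9800 J.
ΔU = nCvΔT = 5.88×27.7×(445−245) = 32700 J.
Q = ΔU + W = nCpΔT = 42500 J.
Net over both steps: W = 19800 J, Q = 42500 J, ΔU = 22700 J.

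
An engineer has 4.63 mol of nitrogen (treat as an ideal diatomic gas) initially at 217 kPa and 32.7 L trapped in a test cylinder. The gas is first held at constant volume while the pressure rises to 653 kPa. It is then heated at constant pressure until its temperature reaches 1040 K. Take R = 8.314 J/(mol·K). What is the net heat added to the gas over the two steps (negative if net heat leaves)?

101000 J

T₁ = P₁V₁/(nR) = 217×32.7/(4.63×8.314) = 184 K.
Step 1 — Isochoric: V stays 32.7 L; P/T = const ⇒ T₂ = 555 K, P₂ = 653 kPa.
W = 0 (no volume change).
ΔU = nCvΔT = 4.63×20.8×(555−184) = 35600 J.
Q = ΔU = 35600 J.
State after step 1: P = 653 kPa, V = 32.7 L, T = 555 K.
Step 2 — Isobaric: P stays 653 kPa; V/T = const ⇒ T₂ = 1040 K, V₂ = 61.3 L.
W = PΔV = 653×(61.3−32.7) kPa·L = 18700 J.
ΔU = nCvΔT = 4.63×20.8×(1040−555) = 46700 J.
Q = ΔU + W = nCpΔT = 65400 J.
Net over both steps: W = 18700 J, Q = 101000 J, ΔU = 82300 J.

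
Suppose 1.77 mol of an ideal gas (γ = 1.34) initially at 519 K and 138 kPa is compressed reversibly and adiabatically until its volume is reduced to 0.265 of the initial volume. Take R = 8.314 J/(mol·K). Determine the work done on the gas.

12800 J

V₁ = nRT₁/P₁ = 1.77×8.314×519/138 = 55.3 L.
Adiabatic: TV^(γ−1) = const ⇒ T₂ = 519×(3.77)^0.340 = 815 K; PV^γ = const ⇒ P₂ = 818 kPa.
ΔU = nCvΔT = 1.77×24.5×(815−519) = 12800 J.
Q = 0 for an adiabatic process, so W = −ΔU = -12800 J.
Work done on the gas = −W_by = 12800 J.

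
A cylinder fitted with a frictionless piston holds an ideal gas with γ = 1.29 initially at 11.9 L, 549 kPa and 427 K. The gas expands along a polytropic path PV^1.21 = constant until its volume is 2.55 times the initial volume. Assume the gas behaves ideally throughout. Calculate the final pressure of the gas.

177 kPa

Polytropic n=1.21: T₂ = T₁(V₁/V₂)^(n−1) = 427×(0.392)^0.21 = 351 K; P₂ = P₁(V₁/V₂)^n = 177 kPa.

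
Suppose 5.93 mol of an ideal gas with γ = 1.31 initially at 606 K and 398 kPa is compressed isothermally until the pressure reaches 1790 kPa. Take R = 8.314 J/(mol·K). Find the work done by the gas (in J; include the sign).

-44900 J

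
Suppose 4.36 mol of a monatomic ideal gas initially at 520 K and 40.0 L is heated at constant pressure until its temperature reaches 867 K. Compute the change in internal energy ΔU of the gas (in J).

P₁ = nRT₁/V₁ = 4.36×8.314×520/40.0 = 471 kPa.
Isobaric: P stays 471 kPa; V/T = const ⇒ T₂ = 867 K, V₂ = 66.7 L.
For an ideal gas ΔU = nCvΔT with Cv = (3/2)R = 12.5 J/(mol·K).
ΔU = 4.36×12.5×(867−520) = 18900 J.

18900 J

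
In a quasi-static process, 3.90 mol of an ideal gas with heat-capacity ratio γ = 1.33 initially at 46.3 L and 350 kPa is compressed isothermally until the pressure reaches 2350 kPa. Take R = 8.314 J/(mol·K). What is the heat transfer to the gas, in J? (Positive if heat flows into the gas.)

-30900 J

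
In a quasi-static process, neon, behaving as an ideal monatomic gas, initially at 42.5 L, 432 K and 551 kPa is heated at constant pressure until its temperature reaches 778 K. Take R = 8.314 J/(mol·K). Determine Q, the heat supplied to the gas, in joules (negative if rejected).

n = P₁V₁/(RT₁) = 551×42.5/(8.314×432) = 6.52 mol.
Isobaric: P stays 551 kPa; V/T = const ⇒ T₂ = 778 K, V₂ = 76.5 L.
W = PΔV = 551×(76.5−42.5) kPa·L = 18800 J.
ΔU = nCvΔT = 6.52×12.5×(778−432) = 28100 J.
Q = ΔU + W = nCpΔT = 46900 J.

46900 J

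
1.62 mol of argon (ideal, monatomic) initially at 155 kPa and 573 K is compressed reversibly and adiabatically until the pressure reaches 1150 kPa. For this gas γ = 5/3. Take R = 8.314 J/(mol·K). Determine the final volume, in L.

15.0 L

V₁ = nRT₁/P₁ = 1.62×8.314×573/155 = 49.8 L.
Adiabatic: T₂/T₁ = (P₂/P₁)^((γ−1)/γ) ⇒ T₂ = 573×(7.42)^0.400 = 1280 K; V₂ = 15.0 L.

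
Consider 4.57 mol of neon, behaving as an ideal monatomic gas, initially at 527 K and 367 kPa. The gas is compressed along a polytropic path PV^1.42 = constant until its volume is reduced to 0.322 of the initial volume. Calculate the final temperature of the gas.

V₁ = nRT₁/P₁ = 4.57×8.314×527/367 = 54.6 L.
Polytropic n=1.42: T₂ = T₁(V₁/V₂)^(n−1) = 527×(3.11)^0.42 = 848 K; P₂ = P₁(V₁/V₂)^n = 1830 kPa.

848 K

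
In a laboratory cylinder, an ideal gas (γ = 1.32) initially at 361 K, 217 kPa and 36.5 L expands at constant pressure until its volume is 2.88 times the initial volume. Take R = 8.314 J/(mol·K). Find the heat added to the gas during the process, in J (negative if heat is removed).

61400 J

n = P₁V₁/(RT₁) = 217×36.5/(8.314×361) = 2.64 mol.
Isobaric: P stays 217 kPa; V/T = const ⇒ T₂ = 1040 K, V₂ = 105 L.
W = PΔV = 217×(105−36.5) kPa·L = 14900 J.
ΔU = nCvΔT = 2.64×26.0×(1040−361) = 46500 J.
Q = ΔU + W = nCpΔT = 61400 J.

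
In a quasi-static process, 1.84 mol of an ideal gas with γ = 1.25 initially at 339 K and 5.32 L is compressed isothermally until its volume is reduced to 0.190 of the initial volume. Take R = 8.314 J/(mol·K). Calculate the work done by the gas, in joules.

P₁ = nRT₁/V₁ = 1.84×8.314×339/5.32 = 975 kPa.
Isothermal: T stays 339 K; PV = const ⇒ V₂ = 1.01 L, P₂ = 5130 kPa.
W = nRT ln(V₂/V₁) = 1.84×8.314×339×ln(0.190) = -8610 J.

-8610 J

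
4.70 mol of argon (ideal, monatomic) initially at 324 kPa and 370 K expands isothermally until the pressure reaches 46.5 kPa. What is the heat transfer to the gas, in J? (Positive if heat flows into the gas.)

V₁ = nRT₁/P₁ = 4.70×8.314×370/324 = 44.6 L.
Isothermal: T stays 370 K; PV = const ⇒ V₂ = 311 L, P₂ = 46.5 kPa.
ΔU = 0 (ideal gas, T constant).
W = nRT ln(V₂/V₁) = 4.70×8.314×370×ln(6.97) = 28100 J.
Q = ΔU + W = 28100 J.

28100 J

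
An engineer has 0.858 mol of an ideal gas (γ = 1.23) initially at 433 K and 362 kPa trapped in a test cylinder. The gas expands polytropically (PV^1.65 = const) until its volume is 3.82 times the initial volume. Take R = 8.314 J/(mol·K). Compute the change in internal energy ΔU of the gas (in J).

V₁ = nRT₁/P₁ = 0.858×8.314×433/362 = 8.53 L.
Polytropic n=1.65: T₂ = T₁(V₁/V₂)^(n−1) = 433×(0.262)^0.65 = 181 K; P₂ = P₁(V₁/V₂)^n = 39.7 kPa.
For an ideal gas ΔU = nCvΔT with Cv = R/(γ−1) = 36.1 J/(mol·K).
ΔU = 0.858×36.1×(181−433) = -7810 J.

-7810 J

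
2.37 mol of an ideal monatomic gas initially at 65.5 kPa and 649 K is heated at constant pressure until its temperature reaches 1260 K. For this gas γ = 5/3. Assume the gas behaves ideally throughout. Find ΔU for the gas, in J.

18100 J

V₁ = nRT₁/P₁ = 2.37×8.314×649/65.5 = 195 L.
Isobaric: P stays 65.5 kPa; V/T = const ⇒ T₂ = 1260 K, V₂ = 379 L.
For an ideal gas ΔU = nCvΔT with Cv = (3/2)R = 12.5 J/(mol·K).
ΔU = 2.37×12.5×(1260−649) = 18100 J.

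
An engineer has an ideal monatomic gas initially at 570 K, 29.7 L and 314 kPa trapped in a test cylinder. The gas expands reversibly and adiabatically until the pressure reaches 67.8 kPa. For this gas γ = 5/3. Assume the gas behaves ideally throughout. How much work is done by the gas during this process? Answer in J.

6410 J

n = P₁V₁/(RT₁) = 314×29.7/(8.314×570) = 1.97 mol.
Adiabatic: T₂/T₁ = (P₂/P₁)^((γ−1)/γ) ⇒ T₂ = 570×(0.216)^0.400 = 309 K; V₂ = 74.5 L.
ΔU = nCvΔT = 1.97×12.5×(309−570) = -6410 J.
Q = 0 for an adiabatic process, so W = −ΔU = 6410 J.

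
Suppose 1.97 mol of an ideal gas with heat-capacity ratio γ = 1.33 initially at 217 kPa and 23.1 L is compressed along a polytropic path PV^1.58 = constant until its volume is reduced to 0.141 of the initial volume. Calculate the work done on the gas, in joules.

T₁ = P₁V₁/(nR) = 217×23.1/(1.97×8.314) = 306 K.
Polytropic n=1.58: T₂ = T₁(V₁/V₂)^(n−1) = 306×(7.09)^0.58 = 953 K; P₂ = P₁(V₁/V₂)^n = 4790 kPa.
W = (P₁V₁−P₂V₂)/(n−1) = (217×23.1−4790×3.26)/0.58 = -18300 J.
Work done on the gas = −W_by = 18300 J.

18300 J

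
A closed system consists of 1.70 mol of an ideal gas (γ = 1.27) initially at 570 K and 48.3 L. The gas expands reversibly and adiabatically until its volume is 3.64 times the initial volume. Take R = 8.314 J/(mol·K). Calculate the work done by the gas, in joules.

8790 J

P₁ = nRT₁/V₁ = 1.70×8.314×570/48.3 = 167 kPa.
Adiabatic: TV^(γ−1) = const ⇒ T₂ = 570×(0.275)^0.270 = 402 K; PV^γ = const ⇒ P₂ = 32.3 kPa.
ΔU = nCvΔT = 1.70×30.8×(402−570) = -8790 J.
Q = 0 for an adiabatic process, so W = −ΔU = 8790 J.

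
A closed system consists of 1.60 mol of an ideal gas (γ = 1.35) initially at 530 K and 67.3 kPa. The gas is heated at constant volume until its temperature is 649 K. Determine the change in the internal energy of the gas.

4520 J

V₁ = nRT₁/P₁ = 1.60×8.314×530/67.3 = 105 L.
Isochoric: V stays 105 L; P/T = const ⇒ T₂ = 649 K, P₂ = 82.4 kPa.
For an ideal gas ΔU = nCvΔT with Cv = R/(γ−1) = 23.8 J/(mol·K).
ΔU = 1.60×23.8×(649−530) = 4520 J.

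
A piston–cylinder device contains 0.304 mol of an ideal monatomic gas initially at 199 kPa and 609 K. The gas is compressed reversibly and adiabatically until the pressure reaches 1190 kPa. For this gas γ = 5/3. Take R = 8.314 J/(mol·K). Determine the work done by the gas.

-2410 J

V₁ = nRT₁/P₁ = 0.304×8.314×609/199 = 7.73 L.
Adiabatic: T₂/T₁ = (P₂/P₁)^((γ−1)/γ) ⇒ T₂ = 609×(5.98)^0.400 = 1250 K; V₂ = 2.65 L.
ΔU = nCvΔT = 0.304×12.5×(1250−609) = 2410 J.
Q = 0 for an adiabatic process, so W = −ΔU = -2410 J.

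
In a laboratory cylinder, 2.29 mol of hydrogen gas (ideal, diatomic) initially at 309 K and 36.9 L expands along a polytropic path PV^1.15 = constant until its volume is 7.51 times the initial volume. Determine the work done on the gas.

P₁ = nRT₁/V₁ = 2.29×8.314×309/36.9 = 159 kPa.
Polytropic n=1.15: T₂ = T₁(V₁/V₂)^(n−1) = 309×(0.133)^0.15 = 228 K; P₂ = P₁(V₁/V₂)^n = 15.7 kPa.
W = (P₁V₁−P₂V₂)/(n−1) = (159×36.9−15.7×277)/0.15 = 10200 J.
Work done on the gas = −W_by = -10200 J.

-10200 J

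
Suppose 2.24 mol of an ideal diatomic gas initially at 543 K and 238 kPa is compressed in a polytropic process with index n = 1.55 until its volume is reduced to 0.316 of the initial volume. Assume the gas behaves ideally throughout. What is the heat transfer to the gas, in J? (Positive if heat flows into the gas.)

V₁ = nRT₁/P₁ = 2.24×8.314×543/238 = 42.5 L.
Polytropic n=1.55: T₂ = T₁(V₁/V₂)^(n−1) = 543×(3.16)^0.55 = 1020 K; P₂ = P₁(V₁/V₂)^n = 1420 kPa.
W = (P₁V₁−P₂V₂)/(n−1) = (238×42.5−1420×13.4)/0.55 = -16300 J.
ΔU = nCvΔT = 2.24×20.8×(1020−543) = 22400 J.
Q = ΔU + W = 6100 J.

6100 J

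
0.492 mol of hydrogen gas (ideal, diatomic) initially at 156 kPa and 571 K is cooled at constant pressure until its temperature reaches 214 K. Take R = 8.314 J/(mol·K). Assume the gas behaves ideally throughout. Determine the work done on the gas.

V₁ = nRT₁/P₁ = 0.492×8.314×571/156 = 15.0 L.
Isobaric: P stays 156 kPa; V/T = const ⇒ T₂ = 214 K, V₂ = 5.61 L.
W = PΔV = 156×(5.61−15.0) kPa·L = -1460 J.
Work done on the gas = −W_by = 1460 J.

1460 J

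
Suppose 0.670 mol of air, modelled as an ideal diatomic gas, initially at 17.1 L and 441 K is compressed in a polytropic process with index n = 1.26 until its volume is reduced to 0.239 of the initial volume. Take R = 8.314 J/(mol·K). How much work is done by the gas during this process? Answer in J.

P₁ = nRT₁/V₁ = 0.670×8.314×441/17.1 = 144 kPa.
Polytropic n=1.26: T₂ = T₁(V₁/V₂)^(n−1) = 441×(4.18)^0.26 = 640 K; P₂ = P₁(V₁/V₂)^n = 872 kPa.
W = (P₁V₁−P₂V₂)/(n−1) = (144×17.1−872×4.09)/0.26 = -4260 J.

-4260 J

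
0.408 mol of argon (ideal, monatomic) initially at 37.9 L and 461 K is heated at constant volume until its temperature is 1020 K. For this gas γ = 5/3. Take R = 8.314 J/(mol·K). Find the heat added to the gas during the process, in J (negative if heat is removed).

P₁ = nRT₁/V₁ = 0.408×8.314×461/37.9 = 41.3 kPa.
Isochoric: V stays 37.9 L; P/T = const ⇒ T₂ = 1020 K, P₂ = 91.3 kPa.
W = 0 (no volume change).
ΔU = nCvΔT = 0.408×12.5×(1020−461) = 2840 J.
Q = ΔU = 2840 J.

2840 J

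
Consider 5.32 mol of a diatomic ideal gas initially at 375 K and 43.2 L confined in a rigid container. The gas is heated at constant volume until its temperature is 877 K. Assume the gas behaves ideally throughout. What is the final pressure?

P₁ = nRT₁/V₁ = 5.32×8.314×375/43.2 = 384 kPa.
Isochoric: V stays 43.2 L; P/T = const ⇒ T₂ = 877 K, P₂ = 898 kPa.

898 kPa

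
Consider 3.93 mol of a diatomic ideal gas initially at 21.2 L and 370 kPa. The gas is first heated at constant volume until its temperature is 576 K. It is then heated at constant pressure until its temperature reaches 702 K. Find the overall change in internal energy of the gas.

37700 J

T₁ = P₁V₁/(nR) = 370×21.2/(3.93×8.314) = 240 K.
Step 1 — Isochoric: V stays 21.2 L; P/T = const ⇒ T₂ = 576 K, P₂ = 888 kPa.
W = 0 (no volume change).
ΔU = nCvΔT = 3.93×20.8×(576−240) = 27400 J.
Q = ΔU = 27400 J.
State after step 1: P = 888 kPa, V = 21.2 L, T = 576 K.
Step 2 — Isobaric: P stays 888 kPa; V/T = const ⇒ T₂ = 702 K, V₂ = 25.8 L.
W = PΔV = 888×(25.8−21.2) kPa·L = 4120 J.
ΔU = nCvΔT = 3.93×20.8×(702−576) = 10300 J.
Q = ΔU + W = nCpΔT = 14400 J.
Net over both steps: W = 4120 J, Q = 41800 J, ΔU = 37700 J.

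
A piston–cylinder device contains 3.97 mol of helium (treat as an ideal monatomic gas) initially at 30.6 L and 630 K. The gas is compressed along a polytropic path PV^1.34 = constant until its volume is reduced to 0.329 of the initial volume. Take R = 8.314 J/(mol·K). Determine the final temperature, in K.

919 K

P₁ = nRT₁/V₁ = 3.97×8.314×630/30.6 = 680 kPa.
Polytropic n=1.34: T₂ = T₁(V₁/V₂)^(n−1) = 630×(3.04)^0.34 = 919 K; P₂ = P₁(V₁/V₂)^n = 3010 kPa.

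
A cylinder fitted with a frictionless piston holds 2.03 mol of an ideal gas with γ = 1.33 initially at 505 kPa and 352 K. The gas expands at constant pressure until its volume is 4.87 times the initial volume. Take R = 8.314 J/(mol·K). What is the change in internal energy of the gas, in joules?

69700 J

V₁ = nRT₁/P₁ = 2.03×8.314×352/505 = 11.8 L.
Isobaric: P stays 505 kPa; V/T = const ⇒ T₂ = 1710 K, V₂ = 57.3 L.
For an ideal gas ΔU = nCvΔT with Cv = R/(γ−1) = 25.2 J/(mol·K).
ΔU = 2.03×25.2×(1710−352) = 69700 J.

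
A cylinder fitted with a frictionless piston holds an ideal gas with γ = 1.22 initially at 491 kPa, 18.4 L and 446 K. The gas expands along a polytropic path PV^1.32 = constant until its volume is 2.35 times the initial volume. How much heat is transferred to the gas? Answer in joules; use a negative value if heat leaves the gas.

n = P₁V₁/(RT₁) = 491×18.4/(8.314×446) = 2.44 mol.
Polytropic n=1.32: T₂ = T₁(V₁/V₂)^(n−1) = 446×(0.426)^0.32 = 339 K; P₂ = P₁(V₁/V₂)^n = 159 kPa.
W = (P₁V₁−P₂V₂)/(n−1) = (491×18.4−159×43.2)/0.32 = 6750 J.
ΔU = nCvΔT = 2.44×37.8×(339−446) = -9820 J.
Q = ΔU + W = -3070 J.

-3070 J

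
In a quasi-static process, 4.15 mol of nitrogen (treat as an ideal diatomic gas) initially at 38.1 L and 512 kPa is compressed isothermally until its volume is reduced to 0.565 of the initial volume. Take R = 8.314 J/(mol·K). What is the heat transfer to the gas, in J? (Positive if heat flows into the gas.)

-11100 J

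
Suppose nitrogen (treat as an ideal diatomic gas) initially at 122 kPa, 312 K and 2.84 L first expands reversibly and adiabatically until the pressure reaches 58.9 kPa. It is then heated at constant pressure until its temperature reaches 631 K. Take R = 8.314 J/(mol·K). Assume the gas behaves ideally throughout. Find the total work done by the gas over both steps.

n = P₁V₁/(RT₁) = 122×2.84/(8.314×312) = 0.134 mol.
Step 1 — Adiabatic: T₂/T₁ = (P₂/P₁)^((γ−1)/γ) ⇒ T₂ = 312×(0.483)^0.286 = 253 K; V₂ = 4.78 L.
ΔU = nCvΔT = 0.134×20.8×(253−312) = -163 J.
Q = 0 for an adiabatic process, so W = −ΔU = 163 J.
State after step 1: P = 58.9 kPa, V = 4.78 L, T = 253 K.
Step 2 — Isobaric: P stays 58.9 kPa; V/T = const ⇒ T₂ = 631 K, V₂ = 11.9 L.
W = PΔV = 58.9×(11.9−4.78) kPa·L = 419 J.
ΔU = nCvΔT = 0.134×20.8×(631−253) = 1050 J.
Q = ΔU + W = nCpΔT = 1470 J.
Net over both steps: W = 582 J, Q = 1470 J, ΔU = 886 J.

582 J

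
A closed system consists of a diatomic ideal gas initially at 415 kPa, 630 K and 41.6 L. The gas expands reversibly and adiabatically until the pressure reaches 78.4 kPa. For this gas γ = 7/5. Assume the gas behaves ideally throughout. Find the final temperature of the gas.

391 K

Adiabatic: T₂/T₁ = (P₂/P₁)^((γ−1)/γ) ⇒ T₂ = 630×(0.189)^0.286 = 391 K; V₂ = 137 L.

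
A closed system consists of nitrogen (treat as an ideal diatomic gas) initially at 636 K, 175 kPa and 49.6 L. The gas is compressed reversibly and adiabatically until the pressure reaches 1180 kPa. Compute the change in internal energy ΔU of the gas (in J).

n = P₁V₁/(RT₁) = 175×49.6/(8.314×636) = 1.64 mol.
Adiabatic: T₂/T₁ = (P₂/P₁)^((γ−1)/γ) ⇒ T₂ = 636×(6.74)^0.286 = 1100 K; V₂ = 12.7 L.
For an ideal gas ΔU = nCvΔT with Cv = (5/2)R = 20.8 J/(mol·K).
ΔU = 1.64×20.8×(1100−636) = 15700 J.

15700 J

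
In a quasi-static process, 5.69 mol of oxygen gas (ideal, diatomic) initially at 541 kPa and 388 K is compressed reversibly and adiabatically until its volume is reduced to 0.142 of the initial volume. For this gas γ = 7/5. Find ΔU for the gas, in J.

54300 J

V₁ = nRT₁/P₁ = 5.69×8.314×388/541 = 33.9 L.
Adiabatic: TV^(γ−1) = const ⇒ T₂ = 388×(7.04)^0.400 = 847 K; PV^γ = const ⇒ P₂ = 8320 kPa.
For an ideal gas ΔU = nCvΔT with Cv = (5/2)R = 20.8 J/(mol·K).
ΔU = 5.69×20.8×(847−388) = 54300 J.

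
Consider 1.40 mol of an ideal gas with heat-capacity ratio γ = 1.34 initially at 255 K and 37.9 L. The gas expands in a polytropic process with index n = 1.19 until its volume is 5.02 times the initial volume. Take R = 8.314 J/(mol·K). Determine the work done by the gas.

4120 J

P₁ = nRT₁/V₁ = 1.40×8.314×255/37.9 = 78.3 kPa.
Polytropic n=1.19: T₂ = T₁(V₁/V₂)^(n−1) = 255×(0.199)^0.19 = 188 K; P₂ = P₁(V₁/V₂)^n = 11.5 kPa.
W = (P₁V₁−P₂V₂)/(n−1) = (78.3×37.9−11.5×190)/0.19 = 4120 J.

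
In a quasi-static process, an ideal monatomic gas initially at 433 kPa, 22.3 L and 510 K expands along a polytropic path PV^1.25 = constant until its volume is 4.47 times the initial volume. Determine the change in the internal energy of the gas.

-4520 J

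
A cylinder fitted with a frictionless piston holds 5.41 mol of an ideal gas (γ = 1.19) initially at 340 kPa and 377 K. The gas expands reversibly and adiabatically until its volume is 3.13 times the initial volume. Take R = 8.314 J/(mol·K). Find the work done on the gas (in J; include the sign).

V₁ = nRT₁/P₁ = 5.41×8.314×377/340 = 49.9 L.
Adiabatic: TV^(γ−1) = const ⇒ T₂ = 377×(0.319)^0.190 = 304 K; PV^γ = const ⇒ P₂ = 87.5 kPa.
ΔU = nCvΔT = 5.41×43.8×(304−377) = -17400 J.
Q = 0 for an adiabatic process, so W = −ΔU = 17400 J.
Work done on the gas = −W_by = -17400 J.

-17400 J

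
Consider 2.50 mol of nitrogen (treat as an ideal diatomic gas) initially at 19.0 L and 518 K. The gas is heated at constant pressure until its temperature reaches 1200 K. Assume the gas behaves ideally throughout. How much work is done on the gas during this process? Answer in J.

P₁ = nRT₁/V₁ = 2.50×8.314×518/19.0 = 567 kPa.
Isobaric: P stays 567 kPa; V/T = const ⇒ T₂ = 1200 K, V₂ = 44.0 L.
W = PΔV = 567×(44.0−19.0) kPa·L = 14200 J.
Work done on the gas = −W_by = -14200 J.

-14200 J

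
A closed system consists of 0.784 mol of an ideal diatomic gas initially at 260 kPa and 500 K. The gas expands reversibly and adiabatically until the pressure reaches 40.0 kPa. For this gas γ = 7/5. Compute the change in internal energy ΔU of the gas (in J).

V₁ = nRT₁/P₁ = 0.784×8.314×500/260 = 12.5 L.
Adiabatic: T₂/T₁ = (P₂/P₁)^((γ−1)/γ) ⇒ T₂ = 500×(0.154)^0.286 = 293 K; V₂ = 47.7 L.
For an ideal gas ΔU = nCvΔT with Cv = (5/2)R = 20.8 J/(mol·K).
ΔU = 0.784×20.8×(293−500) = -3370 J.

-3370 J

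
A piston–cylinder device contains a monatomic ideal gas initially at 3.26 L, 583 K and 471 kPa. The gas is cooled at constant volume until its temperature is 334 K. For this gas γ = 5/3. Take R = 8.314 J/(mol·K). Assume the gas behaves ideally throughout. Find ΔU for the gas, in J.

-984 J

n = P₁V₁/(RT₁) = 471×3.26/(8.314×583) = 0.317 mol.
Isochoric: V stays 3.26 L; P/T = const ⇒ T₂ = 334 K, P₂ = 270 kPa.
For an ideal gas ΔU = nCvΔT with Cv = (3/2)R = 12.5 J/(mol·K).
ΔU = 0.317×12.5×(334−583) = -984 J.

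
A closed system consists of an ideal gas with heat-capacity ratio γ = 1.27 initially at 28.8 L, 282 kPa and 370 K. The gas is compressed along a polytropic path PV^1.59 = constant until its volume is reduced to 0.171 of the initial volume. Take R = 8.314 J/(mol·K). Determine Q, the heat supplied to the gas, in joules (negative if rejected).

n = P₁V₁/(RT₁) = 282×28.8/(8.314×370) = 2.64 mol.
Polytropic n=1.59: T₂ = T₁(V₁/V₂)^(n−1) = 370×(5.85)^0.59 = 1050 K; P₂ = P₁(V₁/V₂)^n = 4680 kPa.
W = (P₁V₁−P₂V₂)/(n−1) = (282×28.8−4680×4.92)/0.59 = -25300 J.
ΔU = nCvΔT = 2.64×30.8×(1050−370) = 55200 J.
Q = ΔU + W = 29900 J.

29900 J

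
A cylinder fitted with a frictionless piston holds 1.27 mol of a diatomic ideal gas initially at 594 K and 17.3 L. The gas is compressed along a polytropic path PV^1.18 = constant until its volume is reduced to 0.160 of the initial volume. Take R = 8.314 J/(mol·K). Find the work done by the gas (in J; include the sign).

-13600 J

P₁ = nRT₁/V₁ = 1.27×8.314×594/17.3 = 363 kPa.
Polytropic n=1.18: T₂ = T₁(V₁/V₂)^(n−1) = 594×(6.25)^0.18 = 826 K; P₂ = P₁(V₁/V₂)^n = 3150 kPa.
W = (P₁V₁−P₂V₂)/(n−1) = (363×17.3−3150×2.77)/0.18 = -13600 J.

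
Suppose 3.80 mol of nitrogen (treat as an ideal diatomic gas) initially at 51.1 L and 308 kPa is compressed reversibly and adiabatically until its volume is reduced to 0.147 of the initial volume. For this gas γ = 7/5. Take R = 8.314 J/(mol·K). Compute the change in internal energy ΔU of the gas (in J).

45400 J

T₁ = P₁V₁/(nR) = 308×51.1/(3.80×8.314) = 498 K.
Adiabatic: TV^(γ−1) = const ⇒ T₂ = 498×(6.80)^0.400 = 1070 K; PV^γ = const ⇒ P₂ = 4510 kPa.
For an ideal gas ΔU = nCvΔT with Cv = (5/2)R = 20.8 J/(mol·K).
ΔU = 3.80×20.8×(1070−498) = 45400 J.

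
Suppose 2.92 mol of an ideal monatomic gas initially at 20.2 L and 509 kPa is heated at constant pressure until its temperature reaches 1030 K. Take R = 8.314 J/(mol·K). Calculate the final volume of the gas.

49.1 L

T₁ = P₁V₁/(nR) = 509×20.2/(2.92×8.314) = 424 K.
Isobaric: P stays 509 kPa; V/T = const ⇒ T₂ = 1030 K, V₂ = 49.1 L.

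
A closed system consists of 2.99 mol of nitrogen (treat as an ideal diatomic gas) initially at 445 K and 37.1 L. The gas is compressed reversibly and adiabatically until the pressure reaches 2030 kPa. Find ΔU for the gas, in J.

20200 J

P₁ = nRT₁/V₁ = 2.99×8.314×445/37.1 = 298 kPa.
Adiabatic: T₂/T₁ = (P₂/P₁)^((γ−1)/γ) ⇒ T₂ = 445×(6.81)^0.286 = 770 K; V₂ = 9.43 L.
For an ideal gas ΔU = nCvΔT with Cv = (5/2)R = 20.8 J/(mol·K).
ΔU = 2.99×20.8×(770−445) = 20200 J.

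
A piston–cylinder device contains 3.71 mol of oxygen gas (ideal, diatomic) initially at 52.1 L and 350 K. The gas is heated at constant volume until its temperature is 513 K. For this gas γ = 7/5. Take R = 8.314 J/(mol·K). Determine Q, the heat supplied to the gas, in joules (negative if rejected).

12600 J

P₁ = nRT₁/V₁ = 3.71×8.314×350/52.1 = 207 kPa.
Isochoric: V stays 52.1 L; P/T = const ⇒ T₂ = 513 K, P₂ = 304 kPa.
W = 0 (no volume change).
ΔU = nCvΔT = 3.71×20.8×(513−350) = 12600 J.
Q = ΔU = 12600 J.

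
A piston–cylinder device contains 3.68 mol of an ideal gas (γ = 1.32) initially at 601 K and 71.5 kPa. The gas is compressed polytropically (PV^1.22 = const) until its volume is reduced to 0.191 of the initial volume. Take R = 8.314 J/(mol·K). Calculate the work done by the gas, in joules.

V₁ = nRT₁/P₁ = 3.68×8.314×601/71.5 = 257 L.
Polytropic n=1.22: T₂ = T₁(V₁/V₂)^(n−1) = 601×(5.24)^0.22 = 865 K; P₂ = P₁(V₁/V₂)^n = 539 kPa.
W = (P₁V₁−P₂V₂)/(n−1) = (71.5×257−539×49.1)/0.22 = -36700 J.

-36700 J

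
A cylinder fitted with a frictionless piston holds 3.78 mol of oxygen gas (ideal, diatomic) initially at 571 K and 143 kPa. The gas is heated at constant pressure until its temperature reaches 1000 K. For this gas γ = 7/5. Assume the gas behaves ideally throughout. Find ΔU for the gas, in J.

V₁ = nRT₁/P₁ = 3.78×8.314×571/143 = 125 L.
Isobaric: P stays 143 kPa; V/T = const ⇒ T₂ = 1000 K, V₂ = 220 L.
For an ideal gas ΔU = nCvΔT with Cv = (5/2)R = 20.8 J/(mol·K).
ΔU = 3.78×20.8×(1000−571) = 33700 J.

33700 J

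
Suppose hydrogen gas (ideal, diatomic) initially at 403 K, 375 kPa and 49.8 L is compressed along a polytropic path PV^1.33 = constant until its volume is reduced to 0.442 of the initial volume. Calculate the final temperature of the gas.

Polytropic n=1.33: T₂ = T₁(V₁/V₂)^(n−1) = 403×(2.26)^0.33 = 528 K; P₂ = P₁(V₁/V₂)^n = 1110 kPa.

528 K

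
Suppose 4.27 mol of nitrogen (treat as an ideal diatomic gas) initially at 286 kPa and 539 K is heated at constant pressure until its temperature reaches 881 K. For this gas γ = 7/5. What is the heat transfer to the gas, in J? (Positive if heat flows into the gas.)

V₁ = nRT₁/P₁ = 4.27×8.314×539/286 = 66.9 L.
Isobaric: P stays 286 kPa; V/T = const ⇒ T₂ = 881 K, V₂ = 109 L.
W = PΔV = 286×(109−66.9) kPa·L = 12100 J.
ΔU = nCvΔT = 4.27×20.8×(881−539) = 30400 J.
Q = ΔU + W = nCpΔT = 42500 J.

42500 J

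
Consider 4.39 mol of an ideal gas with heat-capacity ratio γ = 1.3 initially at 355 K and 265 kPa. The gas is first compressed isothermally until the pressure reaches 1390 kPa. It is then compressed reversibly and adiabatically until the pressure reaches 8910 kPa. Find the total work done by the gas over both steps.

-44600 J

V₁ = nRT₁/P₁ = 4.39×8.314×355/265 = 48.9 L.
Step 1 — Isothermal: T stays 355 K; PV = const ⇒ V₂ = 9.32 L, P₂ = 1390 kPa.
ΔU = 0 (ideal gas, T constant).
W = nRT ln(V₂/V₁) = 4.39×8.314×355×ln(0.191) = -21500 J.
Q = ΔU + W = -21500 J.
State after step 1: P = 1390 kPa, V = 9.32 L, T = 355 K.
Step 2 — Adiabatic: T₂/T₁ = (P₂/P₁)^((γ−1)/γ) ⇒ T₂ = 355×(6.41)^0.231 = 545 K; V₂ = 2.23 L.
ΔU = nCvΔT = 4.39×27.7×(545−355) = 23100 J.
Q = 0 for an adiabatic process, so W = −ΔU = -23100 J.
Net over both steps: W = -44600 J, Q = -21500 J, ΔU = 23100 J.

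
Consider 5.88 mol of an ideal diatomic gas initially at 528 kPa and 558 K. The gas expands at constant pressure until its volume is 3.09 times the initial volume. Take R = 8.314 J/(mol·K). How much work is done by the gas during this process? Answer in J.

V₁ = nRT₁/P₁ = 5.88×8.314×558/528 = 51.7 L.
Isobaric: P stays 528 kPa; V/T = const ⇒ T₂ = 1720 K, V₂ = 160 L.
W = PΔV = 528×(160−51.7) kPa·L = 57000 J.

57000 J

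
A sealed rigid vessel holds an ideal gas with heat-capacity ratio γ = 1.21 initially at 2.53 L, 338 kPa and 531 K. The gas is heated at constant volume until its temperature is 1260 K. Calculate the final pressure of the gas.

802 kPa

Isochoric: V stays 2.53 L; P/T = const ⇒ T₂ = 1260 K, P₂ = 802 kPa.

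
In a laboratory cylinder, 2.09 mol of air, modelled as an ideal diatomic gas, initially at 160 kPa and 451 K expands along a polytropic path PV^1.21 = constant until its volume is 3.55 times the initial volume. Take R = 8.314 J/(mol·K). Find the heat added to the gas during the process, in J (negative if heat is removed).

4140 J

V₁ = nRT₁/P₁ = 2.09×8.314×451/160 = 49.0 L.
Polytropic n=1.21: T₂ = T₁(V₁/V₂)^(n−1) = 451×(0.282)^0.21 = 346 K; P₂ = P₁(V₁/V₂)^n = 34.5 kPa.
W = (P₁V₁−P₂V₂)/(n−1) = (160×49.0−34.5×174)/0.21 = 8720 J.
ΔU = nCvΔT = 2.09×20.8×(346−451) = -4580 J.
Q = ΔU + W = 4140 J.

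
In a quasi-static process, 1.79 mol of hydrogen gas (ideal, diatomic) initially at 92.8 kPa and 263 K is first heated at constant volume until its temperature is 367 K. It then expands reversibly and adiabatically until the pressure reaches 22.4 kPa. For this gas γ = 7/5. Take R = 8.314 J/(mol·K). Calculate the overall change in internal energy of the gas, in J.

-1510 J

V₁ = nRT₁/P₁ = 1.79×8.314×263/92.8 = 42.2 L.
Step 1 — Isochoric: V stays 42.2 L; P/T = const ⇒ T₂ = 367 K, P₂ = 129 kPa.
W = 0 (no volume change).
ΔU = nCvΔT = 1.79×20.8×(367−263) = 3870 J.
Q = ΔU = 3870 J.
State after step 1: P = 129 kPa, V = 42.2 L, T = 367 K.
Step 2 — Adiabatic: T₂/T₁ = (P₂/P₁)^((γ−1)/γ) ⇒ T₂ = 367×(0.173)^0.286 = 222 K; V₂ = 148 L.
ΔU = nCvΔT = 1.79×20.8×(222−367) = -5380 J.
Q = 0 for an adiabatic process, so W = −ΔU = 5380 J.
Net over both steps: W = 5380 J, Q = 3870 J, ΔU = -1510 J.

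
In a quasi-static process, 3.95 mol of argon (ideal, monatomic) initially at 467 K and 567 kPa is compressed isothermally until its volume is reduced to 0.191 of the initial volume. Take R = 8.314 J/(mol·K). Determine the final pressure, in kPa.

2970 kPa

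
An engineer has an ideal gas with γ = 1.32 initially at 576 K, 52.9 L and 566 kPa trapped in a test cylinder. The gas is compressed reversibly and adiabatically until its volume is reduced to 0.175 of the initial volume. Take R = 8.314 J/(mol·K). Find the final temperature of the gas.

1010 K

Adiabatic: TV^(γ−1) = const ⇒ T₂ = 576×(5.71)^0.320 = 1010 K; PV^γ = const ⇒ P₂ = 5650 kPa.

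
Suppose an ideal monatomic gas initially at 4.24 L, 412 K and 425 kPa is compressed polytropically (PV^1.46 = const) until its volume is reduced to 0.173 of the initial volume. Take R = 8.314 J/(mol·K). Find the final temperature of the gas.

923 K

Polytropic n=1.46: T₂ = T₁(V₁/V₂)^(n−1) = 412×(5.78)^0.46 = 923 K; P₂ = P₁(V₁/V₂)^n = 5510 kPa.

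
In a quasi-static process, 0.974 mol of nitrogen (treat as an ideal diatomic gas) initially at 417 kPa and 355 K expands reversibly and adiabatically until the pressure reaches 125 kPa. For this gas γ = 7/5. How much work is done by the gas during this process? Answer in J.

V₁ = nRT₁/P₁ = 0.974×8.314×355/417 = 6.89 L.
Adiabatic: T₂/T₁ = (P₂/P₁)^((γ−1)/γ) ⇒ T₂ = 355×(0.300)^0.286 = 252 K; V₂ = 16.3 L.
ΔU = nCvΔT = 0.974×20.8×(252−355) = -2090 J.
Q = 0 for an adiabatic process, so W = −ΔU = 2090 J.

2090 J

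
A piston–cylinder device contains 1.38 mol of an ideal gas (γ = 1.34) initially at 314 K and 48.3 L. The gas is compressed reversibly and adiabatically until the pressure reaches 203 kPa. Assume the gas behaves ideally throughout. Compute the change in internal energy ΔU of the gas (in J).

3060 J

P₁ = nRT₁/V₁ = 1.38×8.314×314/48.3 = 74.6 kPa.
Adiabatic: T₂/T₁ = (P₂/P₁)^((γ−1)/γ) ⇒ T₂ = 314×(2.72)^0.254 = 405 K; V₂ = 22.9 L.
For an ideal gas ΔU = nCvΔT with Cv = R/(γ−1) = 24.5 J/(mol·K).
ΔU = 1.38×24.5×(405−314) = 3060 J.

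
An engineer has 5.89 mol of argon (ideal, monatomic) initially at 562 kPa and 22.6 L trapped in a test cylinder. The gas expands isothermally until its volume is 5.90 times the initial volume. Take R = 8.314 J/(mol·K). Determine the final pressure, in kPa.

95.3 kPa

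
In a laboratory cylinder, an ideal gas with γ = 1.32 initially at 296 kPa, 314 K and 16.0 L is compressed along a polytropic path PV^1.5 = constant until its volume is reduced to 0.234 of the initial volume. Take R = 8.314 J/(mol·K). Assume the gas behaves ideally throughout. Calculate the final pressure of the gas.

2610 kPa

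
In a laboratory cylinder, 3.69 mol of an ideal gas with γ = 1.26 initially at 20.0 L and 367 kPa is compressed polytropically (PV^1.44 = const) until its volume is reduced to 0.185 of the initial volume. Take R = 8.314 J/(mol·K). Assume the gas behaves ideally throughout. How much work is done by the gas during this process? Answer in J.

-18400 J

T₁ = P₁V₁/(nR) = 367×20.0/(3.69×8.314) = 239 K.
Polytropic n=1.44: T₂ = T₁(V₁/V₂)^(n−1) = 239×(5.41)^0.44 = 503 K; P₂ = P₁(V₁/V₂)^n = 4170 kPa.
W = (P₁V₁−P₂V₂)/(n−1) = (367×20.0−4170×3.70)/0.44 = -18400 J.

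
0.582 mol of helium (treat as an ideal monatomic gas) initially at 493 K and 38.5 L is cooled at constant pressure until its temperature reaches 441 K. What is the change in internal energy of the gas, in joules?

P₁ = nRT₁/V₁ = 0.582×8.314×493/38.5 = 62.0 kPa.
Isobaric: P stays 62.0 kPa; V/T = const ⇒ T₂ = 441 K, V₂ = 34.4 L.
For an ideal gas ΔU = nCvΔT with Cv = (3/2)R = 12.5 J/(mol·K).
ΔU = 0.582×12.5×(441−493) = -377 J.

-377 J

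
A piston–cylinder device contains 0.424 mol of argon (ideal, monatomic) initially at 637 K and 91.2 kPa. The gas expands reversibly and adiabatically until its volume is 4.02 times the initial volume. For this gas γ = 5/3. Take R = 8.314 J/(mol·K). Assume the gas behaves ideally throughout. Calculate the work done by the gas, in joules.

V₁ = nRT₁/P₁ = 0.424×8.314×637/91.2 = 24.6 L.
Adiabatic: TV^(γ−1) = const ⇒ T₂ = 637×(0.249)^0.667 = 252 K; PV^γ = const ⇒ P₂ = 8.97 kPa.
ΔU = nCvΔT = 0.424×12.5×(252−637) = -2040 J.
Q = 0 for an adiabatic process, so W = −ΔU = 2040 J.

2040 J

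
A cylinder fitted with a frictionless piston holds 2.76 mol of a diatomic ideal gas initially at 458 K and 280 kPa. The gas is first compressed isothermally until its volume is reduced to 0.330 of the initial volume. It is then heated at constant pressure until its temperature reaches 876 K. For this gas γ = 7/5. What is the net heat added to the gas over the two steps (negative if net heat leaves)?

V₁ = nRT₁/P₁ = 2.76×8.314×458/280 = 37.5 L.
Step 1 — Isothermal: T stays 458 K; PV = const ⇒ V₂ = 12.4 L, P₂ = 848 kPa.
ΔU = 0 (ideal gas, T constant).
W = nRT ln(V₂/V₁) = 2.76×8.314×458×ln(0.330) = -11700 J.
Q = ΔU + W = -11700 J.
State after step 1: P = 848 kPa, V = 12.4 L, T = 458 K.
Step 2 — Isobaric: P stays 848 kPa; V/T = const ⇒ T₂ = 876 K, V₂ = 23.7 L.
W = PΔV = 848×(23.7−12.4) kPa·L = 9590 J.
ΔU = nCvΔT = 2.76×20.8×(876−458) = 24000 J.
Q = ΔU + W = nCpΔT = 33600 J.
Net over both steps: W = -2060 J, Q = 21900 J, ΔU = 24000 J.

21900 J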